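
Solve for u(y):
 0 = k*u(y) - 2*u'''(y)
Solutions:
 u(y) = C1*exp(2^(2/3)*k^(1/3)*y/2) + C2*exp(2^(2/3)*k^(1/3)*y*(-1 + sqrt(3)*I)/4) + C3*exp(-2^(2/3)*k^(1/3)*y*(1 + sqrt(3)*I)/4)


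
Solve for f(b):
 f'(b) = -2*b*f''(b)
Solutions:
 f(b) = C1 + C2*sqrt(b)


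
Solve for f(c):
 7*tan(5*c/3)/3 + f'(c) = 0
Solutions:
 f(c) = C1 + 7*log(cos(5*c/3))/5


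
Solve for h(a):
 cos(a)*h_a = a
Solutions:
 h(a) = C1 + Integral(a/cos(a), a)


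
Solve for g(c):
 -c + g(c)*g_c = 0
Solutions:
 g(c) = -sqrt(C1 + c^2)
 g(c) = sqrt(C1 + c^2)


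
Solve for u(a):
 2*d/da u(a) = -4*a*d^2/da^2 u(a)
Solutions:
 u(a) = C1 + C2*sqrt(a)


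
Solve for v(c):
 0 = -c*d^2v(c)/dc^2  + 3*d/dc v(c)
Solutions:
 v(c) = C1 + C2*c^4


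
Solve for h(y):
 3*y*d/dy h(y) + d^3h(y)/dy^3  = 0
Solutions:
 h(y) = C1 + Integral(C2*airyai(-3^(1/3)*y) + C3*airybi(-3^(1/3)*y), y)


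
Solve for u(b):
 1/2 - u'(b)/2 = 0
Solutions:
 u(b) = C1 + b


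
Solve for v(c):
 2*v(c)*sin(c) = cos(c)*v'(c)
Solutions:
 v(c) = C1/cos(c)^2


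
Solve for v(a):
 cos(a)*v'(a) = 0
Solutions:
 v(a) = C1


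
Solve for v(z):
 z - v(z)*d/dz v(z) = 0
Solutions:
 v(z) = -sqrt(C1 + z^2)
 v(z) = sqrt(C1 + z^2)


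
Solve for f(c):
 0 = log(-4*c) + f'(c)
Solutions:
 f(c) = C1 - c*log(-c) + c*(1 - 2*log(2))


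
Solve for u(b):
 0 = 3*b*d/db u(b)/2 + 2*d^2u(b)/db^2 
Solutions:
 u(b) = C1 + C2*erf(sqrt(6)*b/4)


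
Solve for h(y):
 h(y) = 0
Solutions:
 h(y) = 0


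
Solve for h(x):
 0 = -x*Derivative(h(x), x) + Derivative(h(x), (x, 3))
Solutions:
 h(x) = C1 + Integral(C2*airyai(x) + C3*airybi(x), x)


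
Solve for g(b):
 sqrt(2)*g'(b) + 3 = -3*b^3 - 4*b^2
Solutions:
 g(b) = C1 - 3*sqrt(2)*b^4/8 - 2*sqrt(2)*b^3/3 - 3*sqrt(2)*b/2


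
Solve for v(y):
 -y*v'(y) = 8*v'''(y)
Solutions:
 v(y) = C1 + Integral(C2*airyai(-y/2) + C3*airybi(-y/2), y)


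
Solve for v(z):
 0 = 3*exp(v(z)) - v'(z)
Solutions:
 v(z) = log(-1/(C1 + 3*z))


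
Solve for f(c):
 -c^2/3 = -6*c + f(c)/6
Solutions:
 f(c) = 2*c*(18 - c)


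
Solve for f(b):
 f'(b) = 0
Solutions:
 f(b) = C1


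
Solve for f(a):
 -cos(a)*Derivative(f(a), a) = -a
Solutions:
 f(a) = C1 + Integral(a/cos(a), a)


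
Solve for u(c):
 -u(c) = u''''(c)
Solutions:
 u(c) = (C1*sin(sqrt(2)*c/2) + C2*cos(sqrt(2)*c/2))*exp(-sqrt(2)*c/2) + (C3*sin(sqrt(2)*c/2) + C4*cos(sqrt(2)*c/2))*exp(sqrt(2)*c/2)


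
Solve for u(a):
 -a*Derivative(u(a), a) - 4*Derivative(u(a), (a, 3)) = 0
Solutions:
 u(a) = C1 + Integral(C2*airyai(-2^(1/3)*a/2) + C3*airybi(-2^(1/3)*a/2), a)


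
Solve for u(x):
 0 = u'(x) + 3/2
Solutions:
 u(x) = C1 - 3*x/2


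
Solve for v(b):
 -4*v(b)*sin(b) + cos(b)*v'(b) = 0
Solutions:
 v(b) = C1/cos(b)^4


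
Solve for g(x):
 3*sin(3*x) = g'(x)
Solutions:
 g(x) = C1 - cos(3*x)


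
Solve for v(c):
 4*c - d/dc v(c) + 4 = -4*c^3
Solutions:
 v(c) = C1 + c^4 + 2*c^2 + 4*c


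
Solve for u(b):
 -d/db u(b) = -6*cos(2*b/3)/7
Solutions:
 u(b) = C1 + 9*sin(2*b/3)/7


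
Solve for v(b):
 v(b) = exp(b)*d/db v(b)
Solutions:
 v(b) = C1*exp(-exp(-b))


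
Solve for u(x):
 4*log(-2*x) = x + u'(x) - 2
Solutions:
 u(x) = C1 - x^2/2 + 4*x*log(-x) + 2*x*(-1 + 2*log(2))


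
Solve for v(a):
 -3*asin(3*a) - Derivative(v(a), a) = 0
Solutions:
 v(a) = C1 - 3*a*asin(3*a) - sqrt(1 - 9*a^2)


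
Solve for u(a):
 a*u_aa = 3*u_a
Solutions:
 u(a) = C1 + C2*a^4


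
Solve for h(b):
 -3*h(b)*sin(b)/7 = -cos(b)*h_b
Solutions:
 h(b) = C1/cos(b)^(3/7)


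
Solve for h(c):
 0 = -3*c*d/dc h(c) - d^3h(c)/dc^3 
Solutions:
 h(c) = C1 + Integral(C2*airyai(-3^(1/3)*c) + C3*airybi(-3^(1/3)*c), c)


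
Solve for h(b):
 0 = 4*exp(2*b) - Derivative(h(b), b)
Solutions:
 h(b) = C1 + 2*exp(2*b)


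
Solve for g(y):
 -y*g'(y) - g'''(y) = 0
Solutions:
 g(y) = C1 + Integral(C2*airyai(-y) + C3*airybi(-y), y)


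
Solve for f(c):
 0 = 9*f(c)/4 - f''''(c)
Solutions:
 f(c) = C1*exp(-sqrt(6)*c/2) + C2*exp(sqrt(6)*c/2) + C3*sin(sqrt(6)*c/2) + C4*cos(sqrt(6)*c/2)


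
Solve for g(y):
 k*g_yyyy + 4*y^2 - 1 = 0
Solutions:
 g(y) = C1 + C2*y + C3*y^2 + C4*y^3 - y^6/(90*k) + y^4/(24*k)


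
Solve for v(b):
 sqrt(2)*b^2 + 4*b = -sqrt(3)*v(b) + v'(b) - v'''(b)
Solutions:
 v(b) = C1*exp(2^(1/3)*sqrt(3)*b*(2/(sqrt(77) + 9)^(1/3) + 2^(1/3)*(sqrt(77) + 9)^(1/3))/12)*sin(2^(1/3)*b*(-2^(1/3)*(sqrt(77) + 9)^(1/3) + 2/(sqrt(77) + 9)^(1/3))/4) + C2*exp(2^(1/3)*sqrt(3)*b*(2/(sqrt(77) + 9)^(1/3) + 2^(1/3)*(sqrt(77) + 9)^(1/3))/12)*cos(2^(1/3)*b*(-2^(1/3)*(sqrt(77) + 9)^(1/3) + 2/(sqrt(77) + 9)^(1/3))/4) + C3*exp(-2^(1/3)*sqrt(3)*b*(2/(sqrt(77) + 9)^(1/3) + 2^(1/3)*(sqrt(77) + 9)^(1/3))/6) - sqrt(6)*b^2/3 - 4*sqrt(3)*b/3 - 2*sqrt(2)*b/3 - 4/3 - 2*sqrt(6)/9


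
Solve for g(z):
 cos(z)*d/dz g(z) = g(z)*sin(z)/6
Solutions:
 g(z) = C1/cos(z)^(1/6)


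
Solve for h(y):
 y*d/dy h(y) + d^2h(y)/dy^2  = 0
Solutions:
 h(y) = C1 + C2*erf(sqrt(2)*y/2)


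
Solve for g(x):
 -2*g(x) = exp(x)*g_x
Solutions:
 g(x) = C1*exp(2*exp(-x))


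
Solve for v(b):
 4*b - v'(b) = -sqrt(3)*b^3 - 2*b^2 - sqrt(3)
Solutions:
 v(b) = C1 + sqrt(3)*b^4/4 + 2*b^3/3 + 2*b^2 + sqrt(3)*b


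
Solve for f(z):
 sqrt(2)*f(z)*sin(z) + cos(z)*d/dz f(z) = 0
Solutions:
 f(z) = C1*cos(z)^(sqrt(2))


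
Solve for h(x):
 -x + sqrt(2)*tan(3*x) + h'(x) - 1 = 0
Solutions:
 h(x) = C1 + x^2/2 + x + sqrt(2)*log(cos(3*x))/3


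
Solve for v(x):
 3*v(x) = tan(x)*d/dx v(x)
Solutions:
 v(x) = C1*sin(x)^3


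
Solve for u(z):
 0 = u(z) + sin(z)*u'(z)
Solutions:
 u(z) = C1*sqrt(cos(z) + 1)/sqrt(cos(z) - 1)


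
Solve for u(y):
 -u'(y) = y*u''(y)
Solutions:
 u(y) = C1 + C2*log(y)


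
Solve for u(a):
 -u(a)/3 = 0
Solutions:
 u(a) = 0


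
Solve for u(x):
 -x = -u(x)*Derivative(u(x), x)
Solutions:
 u(x) = -sqrt(C1 + x^2)
 u(x) = sqrt(C1 + x^2)


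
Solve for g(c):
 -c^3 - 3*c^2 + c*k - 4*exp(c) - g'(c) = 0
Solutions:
 g(c) = C1 - c^4/4 - c^3 + c^2*k/2 - 4*exp(c)


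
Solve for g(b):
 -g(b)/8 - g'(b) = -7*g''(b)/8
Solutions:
 g(b) = C1*exp(b*(4 - sqrt(23))/7) + C2*exp(b*(4 + sqrt(23))/7)


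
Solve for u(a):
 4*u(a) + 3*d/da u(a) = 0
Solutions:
 u(a) = C1*exp(-4*a/3)


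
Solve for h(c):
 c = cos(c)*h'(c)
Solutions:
 h(c) = C1 + Integral(c/cos(c), c)


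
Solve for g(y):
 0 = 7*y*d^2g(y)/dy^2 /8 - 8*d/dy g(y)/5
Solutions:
 g(y) = C1 + C2*y^(99/35)


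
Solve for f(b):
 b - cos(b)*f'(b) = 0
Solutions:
 f(b) = C1 + Integral(b/cos(b), b)


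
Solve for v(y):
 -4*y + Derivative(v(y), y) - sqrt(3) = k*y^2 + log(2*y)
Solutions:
 v(y) = C1 + k*y^3/3 + 2*y^2 + y*log(y) - y + y*log(2) + sqrt(3)*y


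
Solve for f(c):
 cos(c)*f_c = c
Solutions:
 f(c) = C1 + Integral(c/cos(c), c)


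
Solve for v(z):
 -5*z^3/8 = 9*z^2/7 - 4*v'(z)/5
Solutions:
 v(z) = C1 + 25*z^4/128 + 15*z^3/28


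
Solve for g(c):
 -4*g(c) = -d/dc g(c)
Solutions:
 g(c) = C1*exp(4*c)


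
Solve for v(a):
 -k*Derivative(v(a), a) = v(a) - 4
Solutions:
 v(a) = C1*exp(-a/k) + 4


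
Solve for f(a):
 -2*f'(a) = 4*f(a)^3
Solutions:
 f(a) = -sqrt(2)*sqrt(-1/(C1 - 2*a))/2
 f(a) = sqrt(2)*sqrt(-1/(C1 - 2*a))/2


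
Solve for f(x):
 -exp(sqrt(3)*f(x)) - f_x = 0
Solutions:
 f(x) = sqrt(3)*(2*log(1/(C1 + x)) - log(3))/6


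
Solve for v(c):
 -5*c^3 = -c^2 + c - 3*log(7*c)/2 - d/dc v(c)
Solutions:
 v(c) = C1 + 5*c^4/4 - c^3/3 + c^2/2 - 3*c*log(c)/2 - 3*c*log(7)/2 + 3*c/2


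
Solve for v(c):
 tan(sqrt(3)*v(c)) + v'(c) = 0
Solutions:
 v(c) = sqrt(3)*(pi - asin(C1*exp(-sqrt(3)*c)))/3
 v(c) = sqrt(3)*asin(C1*exp(-sqrt(3)*c))/3


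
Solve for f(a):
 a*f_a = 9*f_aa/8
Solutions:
 f(a) = C1 + C2*erfi(2*a/3)


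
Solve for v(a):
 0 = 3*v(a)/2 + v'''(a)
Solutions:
 v(a) = C3*exp(-2^(2/3)*3^(1/3)*a/2) + (C1*sin(2^(2/3)*3^(5/6)*a/4) + C2*cos(2^(2/3)*3^(5/6)*a/4))*exp(2^(2/3)*3^(1/3)*a/4)


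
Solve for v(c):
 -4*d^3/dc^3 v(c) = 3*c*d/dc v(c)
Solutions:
 v(c) = C1 + Integral(C2*airyai(-6^(1/3)*c/2) + C3*airybi(-6^(1/3)*c/2), c)


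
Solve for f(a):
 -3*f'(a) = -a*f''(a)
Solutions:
 f(a) = C1 + C2*a^4


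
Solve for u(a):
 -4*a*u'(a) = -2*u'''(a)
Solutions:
 u(a) = C1 + Integral(C2*airyai(2^(1/3)*a) + C3*airybi(2^(1/3)*a), a)


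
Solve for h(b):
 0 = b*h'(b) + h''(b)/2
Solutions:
 h(b) = C1 + C2*erf(b)


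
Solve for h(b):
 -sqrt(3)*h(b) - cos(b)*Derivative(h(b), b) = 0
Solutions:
 h(b) = C1*(sin(b) - 1)^(sqrt(3)/2)/(sin(b) + 1)^(sqrt(3)/2)


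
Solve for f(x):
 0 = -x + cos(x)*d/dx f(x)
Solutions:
 f(x) = C1 + Integral(x/cos(x), x)


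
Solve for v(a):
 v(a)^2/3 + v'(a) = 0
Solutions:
 v(a) = 3/(C1 + a)


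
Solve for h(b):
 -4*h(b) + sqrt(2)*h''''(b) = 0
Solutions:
 h(b) = C1*exp(-2^(3/8)*b) + C2*exp(2^(3/8)*b) + C3*sin(2^(3/8)*b) + C4*cos(2^(3/8)*b)


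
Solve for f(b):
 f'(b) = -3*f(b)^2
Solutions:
 f(b) = 1/(C1 + 3*b)


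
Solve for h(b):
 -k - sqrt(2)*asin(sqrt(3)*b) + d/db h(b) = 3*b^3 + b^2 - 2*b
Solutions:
 h(b) = C1 + 3*b^4/4 + b^3/3 - b^2 + b*k + sqrt(2)*(b*asin(sqrt(3)*b) + sqrt(3)*sqrt(1 - 3*b^2)/3)


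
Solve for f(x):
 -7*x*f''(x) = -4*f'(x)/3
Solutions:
 f(x) = C1 + C2*x^(25/21)


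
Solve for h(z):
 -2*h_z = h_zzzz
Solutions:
 h(z) = C1 + C4*exp(-2^(1/3)*z) + (C2*sin(2^(1/3)*sqrt(3)*z/2) + C3*cos(2^(1/3)*sqrt(3)*z/2))*exp(2^(1/3)*z/2)


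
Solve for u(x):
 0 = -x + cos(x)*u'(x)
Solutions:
 u(x) = C1 + Integral(x/cos(x), x)


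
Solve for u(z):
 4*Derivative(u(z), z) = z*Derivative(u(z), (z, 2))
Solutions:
 u(z) = C1 + C2*z^5


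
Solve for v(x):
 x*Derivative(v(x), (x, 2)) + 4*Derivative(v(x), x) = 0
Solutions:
 v(x) = C1 + C2/x^3


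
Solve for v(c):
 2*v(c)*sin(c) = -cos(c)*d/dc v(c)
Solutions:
 v(c) = C1*cos(c)^2


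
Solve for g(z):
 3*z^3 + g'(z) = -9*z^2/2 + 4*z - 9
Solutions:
 g(z) = C1 - 3*z^4/4 - 3*z^3/2 + 2*z^2 - 9*z


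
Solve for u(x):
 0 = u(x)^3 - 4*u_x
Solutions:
 u(x) = -sqrt(2)*sqrt(-1/(C1 + x))
 u(x) = sqrt(2)*sqrt(-1/(C1 + x))


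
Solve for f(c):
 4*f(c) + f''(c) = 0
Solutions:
 f(c) = C1*sin(2*c) + C2*cos(2*c)


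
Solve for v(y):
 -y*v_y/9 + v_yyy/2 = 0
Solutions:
 v(y) = C1 + Integral(C2*airyai(6^(1/3)*y/3) + C3*airybi(6^(1/3)*y/3), y)


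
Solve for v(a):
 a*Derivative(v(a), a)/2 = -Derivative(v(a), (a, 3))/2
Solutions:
 v(a) = C1 + Integral(C2*airyai(-a) + C3*airybi(-a), a)


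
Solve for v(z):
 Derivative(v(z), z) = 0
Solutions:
 v(z) = C1


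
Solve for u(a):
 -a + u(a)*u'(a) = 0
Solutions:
 u(a) = -sqrt(C1 + a^2)
 u(a) = sqrt(C1 + a^2)


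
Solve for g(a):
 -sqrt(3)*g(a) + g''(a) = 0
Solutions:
 g(a) = C1*exp(-3^(1/4)*a) + C2*exp(3^(1/4)*a)


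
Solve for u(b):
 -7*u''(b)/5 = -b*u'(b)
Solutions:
 u(b) = C1 + C2*erfi(sqrt(70)*b/14)


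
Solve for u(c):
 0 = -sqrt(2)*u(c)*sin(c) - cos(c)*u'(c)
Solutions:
 u(c) = C1*cos(c)^(sqrt(2))


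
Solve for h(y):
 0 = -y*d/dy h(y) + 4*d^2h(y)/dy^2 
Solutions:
 h(y) = C1 + C2*erfi(sqrt(2)*y/4)


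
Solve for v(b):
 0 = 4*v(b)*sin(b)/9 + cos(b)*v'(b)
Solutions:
 v(b) = C1*cos(b)^(4/9)


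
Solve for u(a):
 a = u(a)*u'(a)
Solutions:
 u(a) = -sqrt(C1 + a^2)
 u(a) = sqrt(C1 + a^2)


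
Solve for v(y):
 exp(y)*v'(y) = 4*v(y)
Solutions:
 v(y) = C1*exp(-4*exp(-y))


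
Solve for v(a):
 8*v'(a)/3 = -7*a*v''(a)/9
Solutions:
 v(a) = C1 + C2/a^(17/7)


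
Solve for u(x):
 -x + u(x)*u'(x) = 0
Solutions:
 u(x) = -sqrt(C1 + x^2)
 u(x) = sqrt(C1 + x^2)


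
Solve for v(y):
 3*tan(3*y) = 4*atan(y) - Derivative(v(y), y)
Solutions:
 v(y) = C1 + 4*y*atan(y) - 2*log(y^2 + 1) + log(cos(3*y))


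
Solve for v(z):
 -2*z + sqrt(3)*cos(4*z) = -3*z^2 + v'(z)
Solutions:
 v(z) = C1 + z^3 - z^2 + sqrt(3)*sin(4*z)/4


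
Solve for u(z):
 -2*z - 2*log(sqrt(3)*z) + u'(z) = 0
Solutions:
 u(z) = C1 + z^2 + 2*z*log(z) - 2*z + z*log(3)


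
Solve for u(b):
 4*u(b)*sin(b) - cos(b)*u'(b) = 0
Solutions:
 u(b) = C1/cos(b)^4


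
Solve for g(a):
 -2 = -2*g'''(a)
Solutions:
 g(a) = C1 + C2*a + C3*a^2 + a^3/6


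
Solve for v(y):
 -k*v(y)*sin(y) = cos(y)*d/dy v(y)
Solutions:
 v(y) = C1*exp(k*log(cos(y)))


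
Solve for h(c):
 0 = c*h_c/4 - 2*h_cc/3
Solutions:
 h(c) = C1 + C2*erfi(sqrt(3)*c/4)


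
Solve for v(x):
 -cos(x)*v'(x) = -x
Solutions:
 v(x) = C1 + Integral(x/cos(x), x)


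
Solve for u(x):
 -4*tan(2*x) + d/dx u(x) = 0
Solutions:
 u(x) = C1 - 2*log(cos(2*x))


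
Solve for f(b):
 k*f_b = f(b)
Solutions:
 f(b) = C1*exp(b/k)


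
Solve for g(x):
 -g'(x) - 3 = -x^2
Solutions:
 g(x) = C1 + x^3/3 - 3*x


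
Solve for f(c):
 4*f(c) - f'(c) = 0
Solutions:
 f(c) = C1*exp(4*c)


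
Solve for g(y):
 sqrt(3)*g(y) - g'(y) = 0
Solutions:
 g(y) = C1*exp(sqrt(3)*y)


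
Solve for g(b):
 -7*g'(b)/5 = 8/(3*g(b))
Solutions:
 g(b) = -sqrt(C1 - 1680*b)/21
 g(b) = sqrt(C1 - 1680*b)/21


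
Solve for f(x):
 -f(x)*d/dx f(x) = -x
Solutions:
 f(x) = -sqrt(C1 + x^2)
 f(x) = sqrt(C1 + x^2)


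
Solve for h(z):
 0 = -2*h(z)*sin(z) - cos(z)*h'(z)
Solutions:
 h(z) = C1*cos(z)^2


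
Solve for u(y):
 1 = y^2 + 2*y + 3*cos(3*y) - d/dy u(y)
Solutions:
 u(y) = C1 + y^3/3 + y^2 - y + sin(3*y)


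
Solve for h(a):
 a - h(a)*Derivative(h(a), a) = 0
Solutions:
 h(a) = -sqrt(C1 + a^2)
 h(a) = sqrt(C1 + a^2)


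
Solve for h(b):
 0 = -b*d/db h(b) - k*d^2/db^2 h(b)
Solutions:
 h(b) = C1 + C2*sqrt(k)*erf(sqrt(2)*b*sqrt(1/k)/2)


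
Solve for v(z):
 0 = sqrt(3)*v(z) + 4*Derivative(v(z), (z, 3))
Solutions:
 v(z) = C3*exp(-2^(1/3)*3^(1/6)*z/2) + (C1*sin(2^(1/3)*3^(2/3)*z/4) + C2*cos(2^(1/3)*3^(2/3)*z/4))*exp(2^(1/3)*3^(1/6)*z/4)


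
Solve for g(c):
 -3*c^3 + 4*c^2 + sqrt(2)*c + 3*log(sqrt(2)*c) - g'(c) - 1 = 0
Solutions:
 g(c) = C1 - 3*c^4/4 + 4*c^3/3 + sqrt(2)*c^2/2 + 3*c*log(c) - 4*c + 3*c*log(2)/2


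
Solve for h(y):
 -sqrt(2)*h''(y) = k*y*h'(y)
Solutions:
 h(y) = Piecewise((-2^(3/4)*sqrt(pi)*C1*erf(2^(1/4)*sqrt(k)*y/2)/(2*sqrt(k)) - C2, (k > 0) | (k < 0)), (-C1*y - C2, True))


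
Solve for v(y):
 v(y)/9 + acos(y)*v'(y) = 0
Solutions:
 v(y) = C1*exp(-Integral(1/acos(y), y)/9)


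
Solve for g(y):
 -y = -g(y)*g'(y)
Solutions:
 g(y) = -sqrt(C1 + y^2)
 g(y) = sqrt(C1 + y^2)


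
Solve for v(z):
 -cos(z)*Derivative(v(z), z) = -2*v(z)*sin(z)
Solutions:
 v(z) = C1/cos(z)^2


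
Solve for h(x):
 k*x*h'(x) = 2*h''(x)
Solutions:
 h(x) = Piecewise((-sqrt(pi)*C1*erf(x*sqrt(-k)/2)/sqrt(-k) - C2, (k > 0) | (k < 0)), (-C1*x - C2, True))


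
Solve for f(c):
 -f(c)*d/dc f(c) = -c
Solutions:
 f(c) = -sqrt(C1 + c^2)
 f(c) = sqrt(C1 + c^2)


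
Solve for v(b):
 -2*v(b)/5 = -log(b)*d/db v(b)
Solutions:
 v(b) = C1*exp(2*li(b)/5)


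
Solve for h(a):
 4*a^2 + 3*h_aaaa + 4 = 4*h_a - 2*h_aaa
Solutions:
 h(a) = C1 + C2*exp(-a*(2*2^(2/3)/(9*sqrt(705) + 239)^(1/3) + 4 + 2^(1/3)*(9*sqrt(705) + 239)^(1/3))/18)*sin(2^(1/3)*sqrt(3)*a*(-(9*sqrt(705) + 239)^(1/3) + 2*2^(1/3)/(9*sqrt(705) + 239)^(1/3))/18) + C3*exp(-a*(2*2^(2/3)/(9*sqrt(705) + 239)^(1/3) + 4 + 2^(1/3)*(9*sqrt(705) + 239)^(1/3))/18)*cos(2^(1/3)*sqrt(3)*a*(-(9*sqrt(705) + 239)^(1/3) + 2*2^(1/3)/(9*sqrt(705) + 239)^(1/3))/18) + C4*exp(a*(-2 + 2*2^(2/3)/(9*sqrt(705) + 239)^(1/3) + 2^(1/3)*(9*sqrt(705) + 239)^(1/3))/9) + a^3/3 + 2*a


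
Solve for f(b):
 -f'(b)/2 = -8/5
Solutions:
 f(b) = C1 + 16*b/5


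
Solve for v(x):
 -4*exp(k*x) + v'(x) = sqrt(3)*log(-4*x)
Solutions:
 v(x) = C1 + sqrt(3)*x*log(-x) + sqrt(3)*x*(-1 + 2*log(2)) + Piecewise((4*exp(k*x)/k, Ne(k, 0)), (4*x, True))


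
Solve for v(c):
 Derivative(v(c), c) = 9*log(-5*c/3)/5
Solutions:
 v(c) = C1 + 9*c*log(-c)/5 + 9*c*(-log(3) - 1 + log(5))/5


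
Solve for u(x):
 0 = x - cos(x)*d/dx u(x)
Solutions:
 u(x) = C1 + Integral(x/cos(x), x)


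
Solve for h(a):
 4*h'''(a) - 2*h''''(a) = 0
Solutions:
 h(a) = C1 + C2*a + C3*a^2 + C4*exp(2*a)


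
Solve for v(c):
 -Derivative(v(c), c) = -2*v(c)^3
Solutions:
 v(c) = -sqrt(2)*sqrt(-1/(C1 + 2*c))/2
 v(c) = sqrt(2)*sqrt(-1/(C1 + 2*c))/2


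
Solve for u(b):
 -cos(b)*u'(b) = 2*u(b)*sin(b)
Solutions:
 u(b) = C1*cos(b)^2


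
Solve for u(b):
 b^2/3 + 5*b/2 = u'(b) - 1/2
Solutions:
 u(b) = C1 + b^3/9 + 5*b^2/4 + b/2


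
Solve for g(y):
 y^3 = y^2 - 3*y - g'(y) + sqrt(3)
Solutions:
 g(y) = C1 - y^4/4 + y^3/3 - 3*y^2/2 + sqrt(3)*y


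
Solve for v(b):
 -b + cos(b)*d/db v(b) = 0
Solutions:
 v(b) = C1 + Integral(b/cos(b), b)


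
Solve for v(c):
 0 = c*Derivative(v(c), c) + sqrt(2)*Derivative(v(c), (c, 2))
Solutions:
 v(c) = C1 + C2*erf(2^(1/4)*c/2)


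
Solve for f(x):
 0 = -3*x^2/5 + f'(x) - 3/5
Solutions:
 f(x) = C1 + x^3/5 + 3*x/5


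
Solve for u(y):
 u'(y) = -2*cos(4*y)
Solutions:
 u(y) = C1 - sin(4*y)/2


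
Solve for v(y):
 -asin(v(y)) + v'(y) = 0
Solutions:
 Integral(1/asin(_y), (_y, v(y))) = C1 + y


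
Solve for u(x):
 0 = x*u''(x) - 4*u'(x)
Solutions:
 u(x) = C1 + C2*x^5


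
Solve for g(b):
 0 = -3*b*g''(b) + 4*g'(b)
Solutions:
 g(b) = C1 + C2*b^(7/3)


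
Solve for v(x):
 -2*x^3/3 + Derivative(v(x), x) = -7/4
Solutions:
 v(x) = C1 + x^4/6 - 7*x/4


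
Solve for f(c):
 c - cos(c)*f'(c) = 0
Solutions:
 f(c) = C1 + Integral(c/cos(c), c)


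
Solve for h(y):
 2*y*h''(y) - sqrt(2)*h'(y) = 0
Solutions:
 h(y) = C1 + C2*y^(sqrt(2)/2 + 1)


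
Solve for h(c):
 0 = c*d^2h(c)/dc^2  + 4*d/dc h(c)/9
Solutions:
 h(c) = C1 + C2*c^(5/9)


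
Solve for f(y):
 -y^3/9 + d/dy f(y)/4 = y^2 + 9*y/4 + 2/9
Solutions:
 f(y) = C1 + y^4/9 + 4*y^3/3 + 9*y^2/2 + 8*y/9


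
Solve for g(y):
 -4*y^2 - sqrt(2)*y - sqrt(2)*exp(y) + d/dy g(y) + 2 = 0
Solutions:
 g(y) = C1 + 4*y^3/3 + sqrt(2)*y^2/2 - 2*y + sqrt(2)*exp(y)


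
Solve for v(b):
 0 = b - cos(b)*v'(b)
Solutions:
 v(b) = C1 + Integral(b/cos(b), b)


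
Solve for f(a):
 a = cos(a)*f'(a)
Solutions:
 f(a) = C1 + Integral(a/cos(a), a)


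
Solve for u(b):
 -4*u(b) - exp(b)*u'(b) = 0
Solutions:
 u(b) = C1*exp(4*exp(-b))


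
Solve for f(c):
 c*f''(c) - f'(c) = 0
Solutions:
 f(c) = C1 + C2*c^2


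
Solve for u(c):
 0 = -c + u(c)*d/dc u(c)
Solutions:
 u(c) = -sqrt(C1 + c^2)
 u(c) = sqrt(C1 + c^2)


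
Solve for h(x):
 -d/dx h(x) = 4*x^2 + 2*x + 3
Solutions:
 h(x) = C1 - 4*x^3/3 - x^2 - 3*x


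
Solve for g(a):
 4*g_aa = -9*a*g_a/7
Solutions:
 g(a) = C1 + C2*erf(3*sqrt(14)*a/28)


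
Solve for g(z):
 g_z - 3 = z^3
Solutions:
 g(z) = C1 + z^4/4 + 3*z


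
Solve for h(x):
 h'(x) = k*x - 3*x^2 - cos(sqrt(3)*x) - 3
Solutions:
 h(x) = C1 + k*x^2/2 - x^3 - 3*x - sqrt(3)*sin(sqrt(3)*x)/3


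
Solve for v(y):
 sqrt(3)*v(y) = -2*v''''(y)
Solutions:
 v(y) = (C1*sin(2^(1/4)*3^(1/8)*y/2) + C2*cos(2^(1/4)*3^(1/8)*y/2))*exp(-2^(1/4)*3^(1/8)*y/2) + (C3*sin(2^(1/4)*3^(1/8)*y/2) + C4*cos(2^(1/4)*3^(1/8)*y/2))*exp(2^(1/4)*3^(1/8)*y/2)


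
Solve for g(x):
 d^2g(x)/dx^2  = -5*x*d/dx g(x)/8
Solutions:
 g(x) = C1 + C2*erf(sqrt(5)*x/4)


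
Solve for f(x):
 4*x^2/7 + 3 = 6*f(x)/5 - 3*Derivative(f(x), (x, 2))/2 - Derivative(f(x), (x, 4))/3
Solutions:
 f(x) = C1*exp(-sqrt(15)*x*sqrt(-15 + sqrt(385))/10) + C2*exp(sqrt(15)*x*sqrt(-15 + sqrt(385))/10) + C3*sin(sqrt(15)*x*sqrt(15 + sqrt(385))/10) + C4*cos(sqrt(15)*x*sqrt(15 + sqrt(385))/10) + 10*x^2/21 + 155/42


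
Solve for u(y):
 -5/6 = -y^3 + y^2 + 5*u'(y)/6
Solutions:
 u(y) = C1 + 3*y^4/10 - 2*y^3/5 - y


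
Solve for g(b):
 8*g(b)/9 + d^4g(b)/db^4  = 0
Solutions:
 g(b) = (C1*sin(2^(1/4)*sqrt(3)*b/3) + C2*cos(2^(1/4)*sqrt(3)*b/3))*exp(-2^(1/4)*sqrt(3)*b/3) + (C3*sin(2^(1/4)*sqrt(3)*b/3) + C4*cos(2^(1/4)*sqrt(3)*b/3))*exp(2^(1/4)*sqrt(3)*b/3)


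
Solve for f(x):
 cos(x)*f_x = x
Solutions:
 f(x) = C1 + Integral(x/cos(x), x)


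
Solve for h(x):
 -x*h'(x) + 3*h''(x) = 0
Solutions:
 h(x) = C1 + C2*erfi(sqrt(6)*x/6)


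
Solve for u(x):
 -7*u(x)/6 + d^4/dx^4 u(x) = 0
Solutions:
 u(x) = C1*exp(-6^(3/4)*7^(1/4)*x/6) + C2*exp(6^(3/4)*7^(1/4)*x/6) + C3*sin(6^(3/4)*7^(1/4)*x/6) + C4*cos(6^(3/4)*7^(1/4)*x/6)


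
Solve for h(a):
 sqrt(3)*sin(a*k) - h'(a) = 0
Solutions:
 h(a) = C1 - sqrt(3)*cos(a*k)/k


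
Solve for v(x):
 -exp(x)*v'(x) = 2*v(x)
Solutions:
 v(x) = C1*exp(2*exp(-x))


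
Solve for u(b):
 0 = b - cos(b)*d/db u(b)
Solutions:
 u(b) = C1 + Integral(b/cos(b), b)


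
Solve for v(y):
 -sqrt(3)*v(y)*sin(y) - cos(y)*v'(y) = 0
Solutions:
 v(y) = C1*cos(y)^(sqrt(3))


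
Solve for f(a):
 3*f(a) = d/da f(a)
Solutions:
 f(a) = C1*exp(3*a)


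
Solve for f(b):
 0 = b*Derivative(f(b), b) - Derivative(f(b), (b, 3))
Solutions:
 f(b) = C1 + Integral(C2*airyai(b) + C3*airybi(b), b)


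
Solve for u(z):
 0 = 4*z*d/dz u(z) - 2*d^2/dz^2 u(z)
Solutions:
 u(z) = C1 + C2*erfi(z)


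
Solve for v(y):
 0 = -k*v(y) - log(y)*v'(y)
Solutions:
 v(y) = C1*exp(-k*li(y))


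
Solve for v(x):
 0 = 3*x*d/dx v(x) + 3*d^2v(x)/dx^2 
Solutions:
 v(x) = C1 + C2*erf(sqrt(2)*x/2)


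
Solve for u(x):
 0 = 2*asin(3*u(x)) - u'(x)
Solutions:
 Integral(1/asin(3*_y), (_y, u(x))) = C1 + 2*x


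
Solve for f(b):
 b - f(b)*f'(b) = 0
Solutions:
 f(b) = -sqrt(C1 + b^2)
 f(b) = sqrt(C1 + b^2)


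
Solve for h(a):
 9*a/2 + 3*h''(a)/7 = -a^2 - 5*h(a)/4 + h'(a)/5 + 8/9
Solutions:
 h(a) = -4*a^2/5 - 482*a/125 + (C1*sin(2*sqrt(161)*a/15) + C2*cos(2*sqrt(161)*a/15))*exp(7*a/30) + 126536/196875


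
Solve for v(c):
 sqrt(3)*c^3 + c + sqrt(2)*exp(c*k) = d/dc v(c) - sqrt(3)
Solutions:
 v(c) = C1 + sqrt(3)*c^4/4 + c^2/2 + sqrt(3)*c + sqrt(2)*exp(c*k)/k


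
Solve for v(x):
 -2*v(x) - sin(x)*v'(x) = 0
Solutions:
 v(x) = C1*(cos(x) + 1)/(cos(x) - 1)


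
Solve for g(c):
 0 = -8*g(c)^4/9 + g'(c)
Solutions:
 g(c) = 3^(1/3)*(-1/(C1 + 8*c))^(1/3)
 g(c) = (-1/(C1 + 8*c))^(1/3)*(-3^(1/3) - 3^(5/6)*I)/2
 g(c) = (-1/(C1 + 8*c))^(1/3)*(-3^(1/3) + 3^(5/6)*I)/2


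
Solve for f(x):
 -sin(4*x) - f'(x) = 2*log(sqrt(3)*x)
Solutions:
 f(x) = C1 - 2*x*log(x) - x*log(3) + 2*x + cos(4*x)/4


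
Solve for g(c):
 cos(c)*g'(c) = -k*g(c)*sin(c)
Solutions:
 g(c) = C1*exp(k*log(cos(c)))


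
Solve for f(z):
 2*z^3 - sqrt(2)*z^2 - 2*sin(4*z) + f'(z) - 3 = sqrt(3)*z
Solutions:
 f(z) = C1 - z^4/2 + sqrt(2)*z^3/3 + sqrt(3)*z^2/2 + 3*z - cos(4*z)/2


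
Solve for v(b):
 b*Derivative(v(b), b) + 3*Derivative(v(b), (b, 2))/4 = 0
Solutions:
 v(b) = C1 + C2*erf(sqrt(6)*b/3)


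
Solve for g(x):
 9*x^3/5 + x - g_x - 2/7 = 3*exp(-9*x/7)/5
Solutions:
 g(x) = C1 + 9*x^4/20 + x^2/2 - 2*x/7 + 7*exp(-9*x/7)/15


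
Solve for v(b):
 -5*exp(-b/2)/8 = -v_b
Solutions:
 v(b) = C1 - 5*exp(-b/2)/4


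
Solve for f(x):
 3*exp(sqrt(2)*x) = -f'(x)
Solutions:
 f(x) = C1 - 3*sqrt(2)*exp(sqrt(2)*x)/2


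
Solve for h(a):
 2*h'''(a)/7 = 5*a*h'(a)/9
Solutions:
 h(a) = C1 + Integral(C2*airyai(420^(1/3)*a/6) + C3*airybi(420^(1/3)*a/6), a)


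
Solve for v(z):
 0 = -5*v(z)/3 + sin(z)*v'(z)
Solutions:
 v(z) = C1*(cos(z) - 1)^(5/6)/(cos(z) + 1)^(5/6)


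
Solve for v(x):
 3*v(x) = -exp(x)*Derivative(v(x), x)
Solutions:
 v(x) = C1*exp(3*exp(-x))


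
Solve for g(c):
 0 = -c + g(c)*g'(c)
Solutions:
 g(c) = -sqrt(C1 + c^2)
 g(c) = sqrt(C1 + c^2)


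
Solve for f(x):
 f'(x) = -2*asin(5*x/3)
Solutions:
 f(x) = C1 - 2*x*asin(5*x/3) - 2*sqrt(9 - 25*x^2)/5


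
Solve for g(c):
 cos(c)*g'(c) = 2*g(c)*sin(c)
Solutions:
 g(c) = C1/cos(c)^2


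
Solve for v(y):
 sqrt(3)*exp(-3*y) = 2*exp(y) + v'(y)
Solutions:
 v(y) = C1 - 2*exp(y) - sqrt(3)*exp(-3*y)/3


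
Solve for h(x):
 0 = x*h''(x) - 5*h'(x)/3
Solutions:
 h(x) = C1 + C2*x^(8/3)


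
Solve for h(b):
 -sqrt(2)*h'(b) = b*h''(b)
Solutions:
 h(b) = C1 + C2*b^(1 - sqrt(2))


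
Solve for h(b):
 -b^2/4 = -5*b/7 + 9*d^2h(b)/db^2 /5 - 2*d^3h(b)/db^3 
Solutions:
 h(b) = C1 + C2*b + C3*exp(9*b/10) - 5*b^4/432 + 25*b^3/1701 + 250*b^2/5103


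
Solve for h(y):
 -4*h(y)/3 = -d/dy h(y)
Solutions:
 h(y) = C1*exp(4*y/3)


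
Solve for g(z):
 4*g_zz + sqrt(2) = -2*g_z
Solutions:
 g(z) = C1 + C2*exp(-z/2) - sqrt(2)*z/2


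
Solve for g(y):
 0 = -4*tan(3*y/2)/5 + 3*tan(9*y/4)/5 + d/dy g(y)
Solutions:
 g(y) = C1 - 8*log(cos(3*y/2))/15 + 4*log(cos(9*y/4))/15


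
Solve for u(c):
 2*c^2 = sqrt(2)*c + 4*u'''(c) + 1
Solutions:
 u(c) = C1 + C2*c + C3*c^2 + c^5/120 - sqrt(2)*c^4/96 - c^3/24


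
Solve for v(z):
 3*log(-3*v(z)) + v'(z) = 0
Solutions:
 Integral(1/(log(-_y) + log(3)), (_y, v(z)))/3 = C1 - z


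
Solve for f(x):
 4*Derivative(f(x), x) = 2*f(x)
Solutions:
 f(x) = C1*exp(x/2)


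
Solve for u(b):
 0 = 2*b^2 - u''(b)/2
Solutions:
 u(b) = C1 + C2*b + b^4/3


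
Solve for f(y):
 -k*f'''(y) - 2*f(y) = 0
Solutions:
 f(y) = C1*exp(2^(1/3)*y*(-1/k)^(1/3)) + C2*exp(2^(1/3)*y*(-1/k)^(1/3)*(-1 + sqrt(3)*I)/2) + C3*exp(-2^(1/3)*y*(-1/k)^(1/3)*(1 + sqrt(3)*I)/2)


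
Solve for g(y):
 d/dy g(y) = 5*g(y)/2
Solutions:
 g(y) = C1*exp(5*y/2)


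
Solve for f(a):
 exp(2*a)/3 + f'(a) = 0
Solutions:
 f(a) = C1 - exp(2*a)/6


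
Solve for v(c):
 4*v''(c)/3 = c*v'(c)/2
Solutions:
 v(c) = C1 + C2*erfi(sqrt(3)*c/4)


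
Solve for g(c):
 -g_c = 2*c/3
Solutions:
 g(c) = C1 - c^2/3


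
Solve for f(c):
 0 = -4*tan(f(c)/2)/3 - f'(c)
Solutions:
 f(c) = -2*asin(C1*exp(-2*c/3)) + 2*pi
 f(c) = 2*asin(C1*exp(-2*c/3))


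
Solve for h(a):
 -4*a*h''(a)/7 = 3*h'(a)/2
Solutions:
 h(a) = C1 + C2/a^(13/8)


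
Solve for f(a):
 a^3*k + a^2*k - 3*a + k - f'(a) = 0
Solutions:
 f(a) = C1 + a^4*k/4 + a^3*k/3 - 3*a^2/2 + a*k


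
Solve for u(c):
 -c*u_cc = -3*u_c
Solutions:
 u(c) = C1 + C2*c^4


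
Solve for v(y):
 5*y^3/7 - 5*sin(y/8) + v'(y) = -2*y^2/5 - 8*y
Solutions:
 v(y) = C1 - 5*y^4/28 - 2*y^3/15 - 4*y^2 - 40*cos(y/8)


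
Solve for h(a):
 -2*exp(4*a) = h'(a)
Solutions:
 h(a) = C1 - exp(4*a)/2


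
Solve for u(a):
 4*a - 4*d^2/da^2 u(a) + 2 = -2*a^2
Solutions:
 u(a) = C1 + C2*a + a^4/24 + a^3/6 + a^2/4


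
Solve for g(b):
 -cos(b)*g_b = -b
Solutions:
 g(b) = C1 + Integral(b/cos(b), b)


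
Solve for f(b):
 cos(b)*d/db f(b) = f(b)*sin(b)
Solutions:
 f(b) = C1/cos(b)


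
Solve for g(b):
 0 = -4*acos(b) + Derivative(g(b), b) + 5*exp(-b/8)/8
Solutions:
 g(b) = C1 + 4*b*acos(b) - 4*sqrt(1 - b^2) + 5*exp(-b/8)


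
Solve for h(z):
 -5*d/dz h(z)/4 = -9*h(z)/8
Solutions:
 h(z) = C1*exp(9*z/10)


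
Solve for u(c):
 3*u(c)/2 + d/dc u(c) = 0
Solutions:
 u(c) = C1*exp(-3*c/2)


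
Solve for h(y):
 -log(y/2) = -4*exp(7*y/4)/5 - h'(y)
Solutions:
 h(y) = C1 + y*log(y) + y*(-1 - log(2)) - 16*exp(7*y/4)/35


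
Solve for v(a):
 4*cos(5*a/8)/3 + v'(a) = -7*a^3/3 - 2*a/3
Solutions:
 v(a) = C1 - 7*a^4/12 - a^2/3 - 32*sin(5*a/8)/15


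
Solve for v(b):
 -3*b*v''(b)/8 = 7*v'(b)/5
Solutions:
 v(b) = C1 + C2/b^(41/15)


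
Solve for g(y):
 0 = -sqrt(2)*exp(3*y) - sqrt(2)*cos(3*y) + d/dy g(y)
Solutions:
 g(y) = C1 + sqrt(2)*exp(3*y)/3 + sqrt(2)*sin(3*y)/3


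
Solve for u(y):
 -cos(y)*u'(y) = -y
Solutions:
 u(y) = C1 + Integral(y/cos(y), y)


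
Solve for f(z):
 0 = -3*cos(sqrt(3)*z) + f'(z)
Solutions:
 f(z) = C1 + sqrt(3)*sin(sqrt(3)*z)


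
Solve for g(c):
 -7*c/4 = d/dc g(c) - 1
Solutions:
 g(c) = C1 - 7*c^2/8 + c


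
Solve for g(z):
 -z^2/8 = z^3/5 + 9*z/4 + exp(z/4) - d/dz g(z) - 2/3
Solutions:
 g(z) = C1 + z^4/20 + z^3/24 + 9*z^2/8 - 2*z/3 + 4*exp(z/4)


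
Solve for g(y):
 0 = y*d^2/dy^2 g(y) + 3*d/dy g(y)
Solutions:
 g(y) = C1 + C2/y^2


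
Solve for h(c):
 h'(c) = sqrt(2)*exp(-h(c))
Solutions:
 h(c) = log(C1 + sqrt(2)*c)


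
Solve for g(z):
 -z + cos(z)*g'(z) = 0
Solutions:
 g(z) = C1 + Integral(z/cos(z), z)


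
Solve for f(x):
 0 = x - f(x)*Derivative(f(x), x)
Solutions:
 f(x) = -sqrt(C1 + x^2)
 f(x) = sqrt(C1 + x^2)


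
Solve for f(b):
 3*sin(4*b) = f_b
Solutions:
 f(b) = C1 - 3*cos(4*b)/4


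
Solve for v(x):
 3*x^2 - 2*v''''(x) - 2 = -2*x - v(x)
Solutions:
 v(x) = C1*exp(-2^(3/4)*x/2) + C2*exp(2^(3/4)*x/2) + C3*sin(2^(3/4)*x/2) + C4*cos(2^(3/4)*x/2) - 3*x^2 - 2*x + 2


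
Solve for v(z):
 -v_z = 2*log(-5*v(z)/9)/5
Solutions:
 5*Integral(1/(log(-_y) - 2*log(3) + log(5)), (_y, v(z)))/2 = C1 - z


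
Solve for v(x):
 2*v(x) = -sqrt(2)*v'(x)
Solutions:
 v(x) = C1*exp(-sqrt(2)*x)


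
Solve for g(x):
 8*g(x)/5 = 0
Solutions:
 g(x) = 0


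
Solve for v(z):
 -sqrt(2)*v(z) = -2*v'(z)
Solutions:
 v(z) = C1*exp(sqrt(2)*z/2)


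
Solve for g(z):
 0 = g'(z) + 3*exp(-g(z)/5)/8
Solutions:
 g(z) = 5*log(C1 - 3*z/40)


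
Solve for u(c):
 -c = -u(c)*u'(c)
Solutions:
 u(c) = -sqrt(C1 + c^2)
 u(c) = sqrt(C1 + c^2)


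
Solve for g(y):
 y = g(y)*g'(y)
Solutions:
 g(y) = -sqrt(C1 + y^2)
 g(y) = sqrt(C1 + y^2)


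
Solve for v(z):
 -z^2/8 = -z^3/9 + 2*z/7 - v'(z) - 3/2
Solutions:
 v(z) = C1 - z^4/36 + z^3/24 + z^2/7 - 3*z/2


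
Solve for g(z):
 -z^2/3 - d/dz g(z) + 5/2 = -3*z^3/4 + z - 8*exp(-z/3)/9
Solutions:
 g(z) = C1 + 3*z^4/16 - z^3/9 - z^2/2 + 5*z/2 - 8*exp(-z/3)/3


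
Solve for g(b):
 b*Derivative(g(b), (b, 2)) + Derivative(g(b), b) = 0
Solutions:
 g(b) = C1 + C2*log(b)


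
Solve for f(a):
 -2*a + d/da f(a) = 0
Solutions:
 f(a) = C1 + a^2


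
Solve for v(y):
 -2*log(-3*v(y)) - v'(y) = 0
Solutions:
 Integral(1/(log(-_y) + log(3)), (_y, v(y)))/2 = C1 - y


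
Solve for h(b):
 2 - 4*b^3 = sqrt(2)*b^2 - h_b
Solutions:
 h(b) = C1 + b^4 + sqrt(2)*b^3/3 - 2*b


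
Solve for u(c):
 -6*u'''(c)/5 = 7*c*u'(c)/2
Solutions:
 u(c) = C1 + Integral(C2*airyai(-630^(1/3)*c/6) + C3*airybi(-630^(1/3)*c/6), c)


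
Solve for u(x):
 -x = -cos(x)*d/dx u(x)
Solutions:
 u(x) = C1 + Integral(x/cos(x), x)


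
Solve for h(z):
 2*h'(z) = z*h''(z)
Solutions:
 h(z) = C1 + C2*z^3


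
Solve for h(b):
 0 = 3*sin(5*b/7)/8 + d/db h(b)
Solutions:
 h(b) = C1 + 21*cos(5*b/7)/40


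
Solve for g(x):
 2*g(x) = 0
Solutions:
 g(x) = 0


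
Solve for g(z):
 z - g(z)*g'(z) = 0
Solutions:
 g(z) = -sqrt(C1 + z^2)
 g(z) = sqrt(C1 + z^2)


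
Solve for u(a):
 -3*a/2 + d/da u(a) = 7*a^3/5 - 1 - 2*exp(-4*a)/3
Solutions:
 u(a) = C1 + 7*a^4/20 + 3*a^2/4 - a + exp(-4*a)/6


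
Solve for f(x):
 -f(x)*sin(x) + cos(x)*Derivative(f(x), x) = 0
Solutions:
 f(x) = C1/cos(x)


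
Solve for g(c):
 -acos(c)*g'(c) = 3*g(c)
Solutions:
 g(c) = C1*exp(-3*Integral(1/acos(c), c))


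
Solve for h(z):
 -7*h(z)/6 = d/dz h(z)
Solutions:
 h(z) = C1*exp(-7*z/6)


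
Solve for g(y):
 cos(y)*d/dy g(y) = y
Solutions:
 g(y) = C1 + Integral(y/cos(y), y)


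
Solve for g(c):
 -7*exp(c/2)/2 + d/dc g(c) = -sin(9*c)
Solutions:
 g(c) = C1 + 7*exp(c/2) + cos(9*c)/9


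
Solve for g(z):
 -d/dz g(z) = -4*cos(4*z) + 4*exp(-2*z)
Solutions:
 g(z) = C1 + sin(4*z) + 2*exp(-2*z)


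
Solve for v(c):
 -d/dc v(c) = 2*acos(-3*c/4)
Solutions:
 v(c) = C1 - 2*c*acos(-3*c/4) - 2*sqrt(16 - 9*c^2)/3


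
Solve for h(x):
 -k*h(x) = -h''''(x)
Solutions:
 h(x) = C1*exp(-k^(1/4)*x) + C2*exp(k^(1/4)*x) + C3*exp(-I*k^(1/4)*x) + C4*exp(I*k^(1/4)*x)


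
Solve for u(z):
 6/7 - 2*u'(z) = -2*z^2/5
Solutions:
 u(z) = C1 + z^3/15 + 3*z/7


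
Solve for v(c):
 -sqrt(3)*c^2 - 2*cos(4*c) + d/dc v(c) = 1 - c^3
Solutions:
 v(c) = C1 - c^4/4 + sqrt(3)*c^3/3 + c + sin(4*c)/2


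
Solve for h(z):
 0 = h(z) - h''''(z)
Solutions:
 h(z) = C1*exp(-z) + C2*exp(z) + C3*sin(z) + C4*cos(z)


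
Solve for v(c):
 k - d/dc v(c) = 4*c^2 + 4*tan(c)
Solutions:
 v(c) = C1 - 4*c^3/3 + c*k + 4*log(cos(c))


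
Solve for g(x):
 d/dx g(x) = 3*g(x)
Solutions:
 g(x) = C1*exp(3*x)


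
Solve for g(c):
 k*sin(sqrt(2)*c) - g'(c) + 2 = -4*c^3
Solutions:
 g(c) = C1 + c^4 + 2*c - sqrt(2)*k*cos(sqrt(2)*c)/2


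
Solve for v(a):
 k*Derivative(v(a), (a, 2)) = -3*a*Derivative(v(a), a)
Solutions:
 v(a) = C1 + C2*sqrt(k)*erf(sqrt(6)*a*sqrt(1/k)/2)


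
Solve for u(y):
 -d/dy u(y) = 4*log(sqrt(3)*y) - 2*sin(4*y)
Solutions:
 u(y) = C1 - 4*y*log(y) - 2*y*log(3) + 4*y - cos(4*y)/2


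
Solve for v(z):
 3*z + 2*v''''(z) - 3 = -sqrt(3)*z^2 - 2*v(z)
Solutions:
 v(z) = -sqrt(3)*z^2/2 - 3*z/2 + (C1*sin(sqrt(2)*z/2) + C2*cos(sqrt(2)*z/2))*exp(-sqrt(2)*z/2) + (C3*sin(sqrt(2)*z/2) + C4*cos(sqrt(2)*z/2))*exp(sqrt(2)*z/2) + 3/2


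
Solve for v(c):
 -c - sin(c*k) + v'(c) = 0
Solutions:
 v(c) = C1 + c^2/2 - cos(c*k)/k


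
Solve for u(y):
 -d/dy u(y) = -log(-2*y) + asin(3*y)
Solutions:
 u(y) = C1 + y*log(-y) - y*asin(3*y) - y + y*log(2) - sqrt(1 - 9*y^2)/3


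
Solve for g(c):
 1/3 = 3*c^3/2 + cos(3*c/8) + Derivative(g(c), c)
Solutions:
 g(c) = C1 - 3*c^4/8 + c/3 - 8*sin(3*c/8)/3


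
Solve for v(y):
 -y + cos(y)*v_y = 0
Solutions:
 v(y) = C1 + Integral(y/cos(y), y)


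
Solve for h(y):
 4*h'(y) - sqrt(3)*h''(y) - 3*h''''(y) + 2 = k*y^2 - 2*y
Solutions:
 h(y) = C1 + C2*exp(y*(-(18 + sqrt(3)*sqrt(sqrt(3) + 108))^(1/3) + sqrt(3)/(18 + sqrt(3)*sqrt(sqrt(3) + 108))^(1/3))/6)*sin(y*(3/(18 + sqrt(3)*sqrt(sqrt(3) + 108))^(1/3) + sqrt(3)*(18 + sqrt(3)*sqrt(sqrt(3) + 108))^(1/3))/6) + C3*exp(y*(-(18 + sqrt(3)*sqrt(sqrt(3) + 108))^(1/3) + sqrt(3)/(18 + sqrt(3)*sqrt(sqrt(3) + 108))^(1/3))/6)*cos(y*(3/(18 + sqrt(3)*sqrt(sqrt(3) + 108))^(1/3) + sqrt(3)*(18 + sqrt(3)*sqrt(sqrt(3) + 108))^(1/3))/6) + C4*exp(-y*(-(18 + sqrt(3)*sqrt(sqrt(3) + 108))^(1/3) + sqrt(3)/(18 + sqrt(3)*sqrt(sqrt(3) + 108))^(1/3))/3) + k*y^3/12 + sqrt(3)*k*y^2/16 + 3*k*y/32 - y^2/4 - y/2 - sqrt(3)*y/8


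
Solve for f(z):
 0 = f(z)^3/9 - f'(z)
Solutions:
 f(z) = -3*sqrt(2)*sqrt(-1/(C1 + z))/2
 f(z) = 3*sqrt(2)*sqrt(-1/(C1 + z))/2


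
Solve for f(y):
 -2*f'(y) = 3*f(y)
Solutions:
 f(y) = C1*exp(-3*y/2)


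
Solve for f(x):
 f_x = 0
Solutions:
 f(x) = C1


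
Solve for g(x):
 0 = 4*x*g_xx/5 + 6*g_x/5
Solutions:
 g(x) = C1 + C2/sqrt(x)


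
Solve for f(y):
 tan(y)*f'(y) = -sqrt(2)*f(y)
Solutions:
 f(y) = C1/sin(y)^(sqrt(2))


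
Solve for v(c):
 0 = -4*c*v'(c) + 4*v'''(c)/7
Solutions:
 v(c) = C1 + Integral(C2*airyai(7^(1/3)*c) + C3*airybi(7^(1/3)*c), c)


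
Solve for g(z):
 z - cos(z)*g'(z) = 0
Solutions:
 g(z) = C1 + Integral(z/cos(z), z)


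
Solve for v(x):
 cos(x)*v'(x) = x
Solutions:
 v(x) = C1 + Integral(x/cos(x), x)


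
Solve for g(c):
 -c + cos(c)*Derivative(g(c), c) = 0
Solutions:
 g(c) = C1 + Integral(c/cos(c), c)


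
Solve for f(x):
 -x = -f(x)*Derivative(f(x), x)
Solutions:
 f(x) = -sqrt(C1 + x^2)
 f(x) = sqrt(C1 + x^2)


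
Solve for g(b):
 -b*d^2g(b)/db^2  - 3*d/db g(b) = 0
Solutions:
 g(b) = C1 + C2/b^2


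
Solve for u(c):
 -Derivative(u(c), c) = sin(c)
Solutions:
 u(c) = C1 + cos(c)


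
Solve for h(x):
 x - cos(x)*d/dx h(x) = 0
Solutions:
 h(x) = C1 + Integral(x/cos(x), x)


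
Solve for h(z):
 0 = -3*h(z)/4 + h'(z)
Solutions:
 h(z) = C1*exp(3*z/4)


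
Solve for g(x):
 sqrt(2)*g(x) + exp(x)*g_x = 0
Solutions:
 g(x) = C1*exp(sqrt(2)*exp(-x))


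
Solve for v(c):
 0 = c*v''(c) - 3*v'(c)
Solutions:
 v(c) = C1 + C2*c^4


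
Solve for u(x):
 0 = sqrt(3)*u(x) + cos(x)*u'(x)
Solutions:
 u(x) = C1*(sin(x) - 1)^(sqrt(3)/2)/(sin(x) + 1)^(sqrt(3)/2)


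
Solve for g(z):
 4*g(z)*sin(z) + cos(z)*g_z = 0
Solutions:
 g(z) = C1*cos(z)^4


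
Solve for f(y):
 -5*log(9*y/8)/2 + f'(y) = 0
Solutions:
 f(y) = C1 + 5*y*log(y)/2 - 15*y*log(2)/2 - 5*y/2 + 5*y*log(3)


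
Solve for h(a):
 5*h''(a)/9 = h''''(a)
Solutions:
 h(a) = C1 + C2*a + C3*exp(-sqrt(5)*a/3) + C4*exp(sqrt(5)*a/3)


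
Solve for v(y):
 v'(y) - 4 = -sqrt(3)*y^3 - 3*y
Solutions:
 v(y) = C1 - sqrt(3)*y^4/4 - 3*y^2/2 + 4*y


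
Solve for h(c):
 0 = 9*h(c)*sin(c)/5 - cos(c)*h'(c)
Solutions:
 h(c) = C1/cos(c)^(9/5)


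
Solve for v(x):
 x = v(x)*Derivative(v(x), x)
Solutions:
 v(x) = -sqrt(C1 + x^2)
 v(x) = sqrt(C1 + x^2)


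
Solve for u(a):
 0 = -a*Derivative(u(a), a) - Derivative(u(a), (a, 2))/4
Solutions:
 u(a) = C1 + C2*erf(sqrt(2)*a)


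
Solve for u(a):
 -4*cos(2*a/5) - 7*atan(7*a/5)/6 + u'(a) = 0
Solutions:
 u(a) = C1 + 7*a*atan(7*a/5)/6 - 5*log(49*a^2 + 25)/12 + 10*sin(2*a/5)


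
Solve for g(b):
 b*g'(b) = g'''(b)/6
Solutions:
 g(b) = C1 + Integral(C2*airyai(6^(1/3)*b) + C3*airybi(6^(1/3)*b), b)


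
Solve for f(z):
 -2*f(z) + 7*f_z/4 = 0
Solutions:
 f(z) = C1*exp(8*z/7)


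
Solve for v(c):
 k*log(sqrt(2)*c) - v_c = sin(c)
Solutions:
 v(c) = C1 + c*k*(log(c) - 1) + c*k*log(2)/2 + cos(c)


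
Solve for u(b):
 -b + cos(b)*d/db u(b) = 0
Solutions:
 u(b) = C1 + Integral(b/cos(b), b)


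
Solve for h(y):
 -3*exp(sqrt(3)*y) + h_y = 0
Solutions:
 h(y) = C1 + sqrt(3)*exp(sqrt(3)*y)


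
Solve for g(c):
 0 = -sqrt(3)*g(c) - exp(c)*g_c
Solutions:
 g(c) = C1*exp(sqrt(3)*exp(-c))


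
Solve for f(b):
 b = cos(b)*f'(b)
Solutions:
 f(b) = C1 + Integral(b/cos(b), b)


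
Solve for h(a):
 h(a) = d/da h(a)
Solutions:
 h(a) = C1*exp(a)


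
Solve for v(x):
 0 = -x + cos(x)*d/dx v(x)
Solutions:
 v(x) = C1 + Integral(x/cos(x), x)


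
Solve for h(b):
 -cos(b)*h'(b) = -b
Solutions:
 h(b) = C1 + Integral(b/cos(b), b)


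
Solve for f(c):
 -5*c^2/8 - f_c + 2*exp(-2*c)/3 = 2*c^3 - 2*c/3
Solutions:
 f(c) = C1 - c^4/2 - 5*c^3/24 + c^2/3 - exp(-2*c)/3


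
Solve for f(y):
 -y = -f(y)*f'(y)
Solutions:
 f(y) = -sqrt(C1 + y^2)
 f(y) = sqrt(C1 + y^2)


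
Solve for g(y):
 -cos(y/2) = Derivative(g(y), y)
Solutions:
 g(y) = C1 - 2*sin(y/2)


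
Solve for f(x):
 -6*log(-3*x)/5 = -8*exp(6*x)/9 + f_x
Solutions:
 f(x) = C1 - 6*x*log(-x)/5 + 6*x*(1 - log(3))/5 + 4*exp(6*x)/27


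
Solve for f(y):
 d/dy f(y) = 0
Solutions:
 f(y) = C1


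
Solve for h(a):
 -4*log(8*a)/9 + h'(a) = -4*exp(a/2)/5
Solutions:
 h(a) = C1 + 4*a*log(a)/9 + 4*a*(-1 + 3*log(2))/9 - 8*exp(a/2)/5


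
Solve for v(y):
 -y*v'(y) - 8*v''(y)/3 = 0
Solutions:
 v(y) = C1 + C2*erf(sqrt(3)*y/4)


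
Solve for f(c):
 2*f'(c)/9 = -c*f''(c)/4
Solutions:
 f(c) = C1 + C2*c^(1/9)


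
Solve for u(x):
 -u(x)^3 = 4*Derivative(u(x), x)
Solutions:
 u(x) = -sqrt(2)*sqrt(-1/(C1 - x))
 u(x) = sqrt(2)*sqrt(-1/(C1 - x))


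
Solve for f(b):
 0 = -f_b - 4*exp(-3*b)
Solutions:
 f(b) = C1 + 4*exp(-3*b)/3


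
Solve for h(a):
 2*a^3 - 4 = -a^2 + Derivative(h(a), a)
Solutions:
 h(a) = C1 + a^4/2 + a^3/3 - 4*a


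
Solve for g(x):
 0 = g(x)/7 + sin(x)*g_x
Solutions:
 g(x) = C1*(cos(x) + 1)^(1/14)/(cos(x) - 1)^(1/14)


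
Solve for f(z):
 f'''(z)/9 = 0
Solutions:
 f(z) = C1 + C2*z + C3*z^2


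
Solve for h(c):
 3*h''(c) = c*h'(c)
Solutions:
 h(c) = C1 + C2*erfi(sqrt(6)*c/6)


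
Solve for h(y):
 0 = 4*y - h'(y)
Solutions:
 h(y) = C1 + 2*y^2


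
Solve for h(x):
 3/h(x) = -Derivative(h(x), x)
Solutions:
 h(x) = -sqrt(C1 - 6*x)
 h(x) = sqrt(C1 - 6*x)
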